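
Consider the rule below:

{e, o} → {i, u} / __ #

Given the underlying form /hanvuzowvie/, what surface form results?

/e/ is a mid vowel in word-final position, so it raises to [i].
Surface form: [hanvuzowvii].

hanvuzowvii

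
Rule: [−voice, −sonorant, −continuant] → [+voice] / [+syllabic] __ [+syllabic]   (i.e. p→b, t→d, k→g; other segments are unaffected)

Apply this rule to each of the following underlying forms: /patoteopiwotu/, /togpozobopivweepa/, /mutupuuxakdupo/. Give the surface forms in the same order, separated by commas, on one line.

padodeobiwodu, togpozobobivweeba, mudubuuxakdubo

/patoteopiwotu/: /t/ is a voiceless stop between vowels /a/ and /o/, so it voices to [d]. /t/ is a voiceless stop between vowels /o/ and /e/, so it voices to [d]. /p/ is a voiceless stop between vowels /o/ and /i/, so it voices to [b]. /t/ is a voiceless stop between vowels /o/ and /u/, so it voices to [d]. → [padodeobiwodu].
/togpozobopivweepa/: /p/ is a voiceless stop between vowels /o/ and /i/, so it voices to [b]. /p/ is a voiceless stop between vowels /e/ and /a/, so it voices to [b]. → [togpozobobivweeba].
/mutupuuxakdupo/: /t/ is a voiceless stop between vowels /u/ and /u/, so it voices to [d]. /p/ is a voiceless stop between vowels /u/ and /u/, so it voices to [b]. /p/ is a voiceless stop between vowels /u/ and /o/, so it voices to [b]. → [mudubuuxakdubo].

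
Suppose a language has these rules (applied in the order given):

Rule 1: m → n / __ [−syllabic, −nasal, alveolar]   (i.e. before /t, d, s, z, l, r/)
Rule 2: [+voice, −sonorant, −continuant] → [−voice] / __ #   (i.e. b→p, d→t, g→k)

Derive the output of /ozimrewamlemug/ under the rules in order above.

Rule 1 (nasal place assimilation): /m/ precedes the alveolar consonant /r/, so it assimilates in place to [n]. /m/ precedes the alveolar consonant /l/, so it assimilates in place to [n]. /ozimrewamlemug/ → ozinrewanlemug.
Rule 2 (final devoicing): /g/ is a voiced stop in word-final position, so it devoices to [k]. /ozinrewanlemug/ → ozinrewanlemuk.

ozinrewanlemuk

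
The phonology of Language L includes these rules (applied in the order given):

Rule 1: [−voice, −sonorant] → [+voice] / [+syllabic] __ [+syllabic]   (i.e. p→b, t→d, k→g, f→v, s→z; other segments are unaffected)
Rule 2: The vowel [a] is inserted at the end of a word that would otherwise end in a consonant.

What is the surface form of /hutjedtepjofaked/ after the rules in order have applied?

hutjedtepjovageda

Rule 1 (intervocalic voicing): /f/ is a voiceless obstruent between vowels /o/ and /a/, so it voices to [v]. /k/ is a voiceless obstruent between vowels /a/ and /e/, so it voices to [g]. /hutjedtepjofaked/ → hutjedtepjovaged.
Rule 2 (final a-epenthesis): the form ends in the consonant /d/, so [a] is inserted word-finally. /hutjedtepjovaged/ → hutjedtepjovageda.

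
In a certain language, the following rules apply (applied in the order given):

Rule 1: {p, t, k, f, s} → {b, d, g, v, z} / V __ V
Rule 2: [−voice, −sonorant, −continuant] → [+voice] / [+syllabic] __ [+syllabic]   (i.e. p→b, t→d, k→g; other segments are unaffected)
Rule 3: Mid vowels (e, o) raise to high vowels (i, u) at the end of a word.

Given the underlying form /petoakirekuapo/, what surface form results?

Rule 1 (intervocalic voicing): /t/ is a voiceless obstruent between vowels /e/ and /o/, so it voices to [d]. /k/ is a voiceless obstruent between vowels /a/ and /i/, so it voices to [g]. /k/ is a voiceless obstruent between vowels /e/ and /u/, so it voices to [g]. /p/ is a voiceless obstruent between vowels /a/ and /o/, so it voices to [b]. /petoakirekuapo/ → pedoagireguabo.
Rule 2 (intervocalic voicing): no segment meets the environment; /pedoagireguabo/ is unchanged.
Rule 3 (final vowel raising): /o/ is a mid vowel in word-final position, so it raises to [u]. /pedoagireguabo/ → pedoagireguabu.

pedoagireguabu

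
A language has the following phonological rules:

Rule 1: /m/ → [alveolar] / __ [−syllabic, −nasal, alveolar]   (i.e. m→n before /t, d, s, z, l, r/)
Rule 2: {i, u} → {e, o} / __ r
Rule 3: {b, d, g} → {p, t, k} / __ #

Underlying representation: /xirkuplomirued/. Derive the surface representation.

xerkuplomeruet

Rule 1 (nasal place assimilation): no segment meets the environment; /xirkuplomirued/ is unchanged.
Rule 2 (pre-rhotic lowering): /i/ is a high vowel immediately before /r/, so it lowers to [e]. /i/ is a high vowel immediately before /r/, so it lowers to [e]. /xirkuplomirued/ → xerkuplomerued.
Rule 3 (final devoicing): /d/ is a voiced stop in word-final position, so it devoices to [t]. /xerkuplomerued/ → xerkuplomeruet.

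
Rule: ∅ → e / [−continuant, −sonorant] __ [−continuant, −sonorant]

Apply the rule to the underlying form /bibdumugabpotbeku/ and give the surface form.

bibedumugabepotebeku

/b/ and /d/ form a stop–stop cluster, so [e] is inserted between them.
/b/ and /p/ form a stop–stop cluster, so [e] is inserted between them.
/t/ and /b/ form a stop–stop cluster, so [e] is inserted between them.
Surface form: [bibedumugabepotebeku].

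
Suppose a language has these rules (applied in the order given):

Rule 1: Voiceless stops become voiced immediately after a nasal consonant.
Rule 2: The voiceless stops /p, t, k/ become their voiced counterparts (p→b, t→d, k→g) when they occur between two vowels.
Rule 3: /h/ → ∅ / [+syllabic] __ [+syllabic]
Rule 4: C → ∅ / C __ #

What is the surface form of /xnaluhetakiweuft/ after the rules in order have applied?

Rule 1 (post-nasal voicing): no segment meets the environment; /xnaluhetakiweuft/ is unchanged.
Rule 2 (intervocalic voicing): /t/ is a voiceless stop between vowels /e/ and /a/, so it voices to [d]. /k/ is a voiceless stop between vowels /a/ and /i/, so it voices to [g]. /xnaluhetakiweuft/ → xnaluhedagiweuft.
Rule 3 (intervocalic h-deletion): /h/ occurs between vowels /u/ and /e/, so it deletes. /xnaluhedagiweuft/ → xnaluedagiweuft.
Rule 4 (final cluster simplification): /t/ is the second consonant of a word-final cluster /ft/, so it deletes. /xnaluedagiweuft/ → xnaluedagiweuf.

xnaluedagiweuf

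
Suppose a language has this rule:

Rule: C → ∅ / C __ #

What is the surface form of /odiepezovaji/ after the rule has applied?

odiepezovaji

No segment of /odiepezovaji/ meets the structural description of the rule, so the form surfaces unchanged.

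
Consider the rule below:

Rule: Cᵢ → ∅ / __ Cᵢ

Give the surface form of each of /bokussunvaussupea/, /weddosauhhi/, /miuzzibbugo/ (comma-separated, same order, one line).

bokusunvausupea, wedosauhi, miuzibugo

/bokussunvaussupea/: /ss/ is a geminate; the first /s/ deletes. /ss/ is a geminate; the first /s/ deletes. → [bokusunvausupea].
/weddosauhhi/: /dd/ is a geminate; the first /d/ deletes. /hh/ is a geminate; the first /h/ deletes. → [wedosauhi].
/miuzzibbugo/: /zz/ is a geminate; the first /z/ deletes. /bb/ is a geminate; the first /b/ deletes. → [miuzibugo].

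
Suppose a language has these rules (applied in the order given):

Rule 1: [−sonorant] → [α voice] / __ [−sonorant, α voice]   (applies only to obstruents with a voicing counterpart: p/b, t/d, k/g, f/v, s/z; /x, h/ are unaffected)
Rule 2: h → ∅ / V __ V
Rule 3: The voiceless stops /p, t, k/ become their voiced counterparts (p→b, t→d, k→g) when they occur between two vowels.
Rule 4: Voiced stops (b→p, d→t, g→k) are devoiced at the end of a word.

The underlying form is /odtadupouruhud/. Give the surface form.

ottadubouruut

Rule 1 (regressive voicing assimilation): /d/ precedes the voiceless obstruent /t/, so it devoices to [t] by assimilation. /odtadupouruhud/ → ottadupouruhud.
Rule 2 (intervocalic h-deletion): /h/ occurs between vowels /u/ and /u/, so it deletes. /ottadupouruhud/ → ottadupouruud.
Rule 3 (intervocalic voicing): /p/ is a voiceless stop between vowels /u/ and /o/, so it voices to [b]. /ottadupouruud/ → ottadubouruud.
Rule 4 (final devoicing): /d/ is a voiced stop in word-final position, so it devoices to [t]. /ottadubouruud/ → ottadubouruut.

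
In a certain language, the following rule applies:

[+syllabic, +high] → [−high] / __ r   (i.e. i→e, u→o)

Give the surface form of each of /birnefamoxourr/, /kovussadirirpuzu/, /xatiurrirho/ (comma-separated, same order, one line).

/birnefamoxourr/: /i/ is a high vowel immediately before /r/, so it lowers to [e]. /u/ is a high vowel immediately before /r/, so it lowers to [o]. → [bernefamoxoorr].
/kovussadirirpuzu/: /i/ is a high vowel immediately before /r/, so it lowers to [e]. /i/ is a high vowel immediately before /r/, so it lowers to [e]. → [kovussadererpuzu].
/xatiurrirho/: /u/ is a high vowel immediately before /r/, so it lowers to [o]. /i/ is a high vowel immediately before /r/, so it lowers to [e]. → [xatiorrerho].

bernefamoxoorr, kovussadererpuzu, xatiorrerho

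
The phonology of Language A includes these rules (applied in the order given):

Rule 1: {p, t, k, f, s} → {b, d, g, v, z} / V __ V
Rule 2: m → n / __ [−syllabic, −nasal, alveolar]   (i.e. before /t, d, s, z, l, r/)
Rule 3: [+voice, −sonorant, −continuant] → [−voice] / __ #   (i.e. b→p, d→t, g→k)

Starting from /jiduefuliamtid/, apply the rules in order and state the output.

jiduevuliantit

Rule 1 (intervocalic voicing): /f/ is a voiceless obstruent between vowels /e/ and /u/, so it voices to [v]. /jiduefuliamtid/ → jiduevuliamtid.
Rule 2 (nasal place assimilation): /m/ precedes the alveolar consonant /t/, so it assimilates in place to [n]. /jiduevuliamtid/ → jiduevuliantid.
Rule 3 (final devoicing): /d/ is a voiced stop in word-final position, so it devoices to [t]. /jiduevuliantid/ → jiduevuliantit.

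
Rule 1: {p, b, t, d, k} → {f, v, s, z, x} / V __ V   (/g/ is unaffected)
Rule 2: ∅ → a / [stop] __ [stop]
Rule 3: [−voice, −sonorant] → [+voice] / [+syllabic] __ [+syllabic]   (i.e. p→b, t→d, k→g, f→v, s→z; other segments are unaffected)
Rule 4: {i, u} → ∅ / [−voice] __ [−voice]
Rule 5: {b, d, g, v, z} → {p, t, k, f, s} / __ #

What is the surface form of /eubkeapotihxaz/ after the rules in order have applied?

eubageavozihxas

Rule 1 (intervocalic spirantization): /p/ is a stop between vowels /a/ and /o/, so it spirantizes to the fricative [f]. /t/ is a stop between vowels /o/ and /i/, so it spirantizes to the fricative [s]. /eubkeapotihxaz/ → eubkeafosihxaz.
Rule 2 (stop-cluster a-epenthesis): /b/ and /k/ form a stop–stop cluster, so [a] is inserted between them. /eubkeafosihxaz/ → eubakeafosihxaz.
Rule 3 (intervocalic voicing): /k/ is a voiceless obstruent between vowels /a/ and /e/, so it voices to [g]. /f/ is a voiceless obstruent between vowels /a/ and /o/, so it voices to [v]. /s/ is a voiceless obstruent between vowels /o/ and /i/, so it voices to [z]. /eubakeafosihxaz/ → eubageavozihxaz.
Rule 4 (high vowel syncope): no segment meets the environment; /eubageavozihxaz/ is unchanged.
Rule 5 (final devoicing): /z/ is a voiced obstruent in word-final position, so it devoices to [s]. /eubageavozihxaz/ → eubageavozihxas.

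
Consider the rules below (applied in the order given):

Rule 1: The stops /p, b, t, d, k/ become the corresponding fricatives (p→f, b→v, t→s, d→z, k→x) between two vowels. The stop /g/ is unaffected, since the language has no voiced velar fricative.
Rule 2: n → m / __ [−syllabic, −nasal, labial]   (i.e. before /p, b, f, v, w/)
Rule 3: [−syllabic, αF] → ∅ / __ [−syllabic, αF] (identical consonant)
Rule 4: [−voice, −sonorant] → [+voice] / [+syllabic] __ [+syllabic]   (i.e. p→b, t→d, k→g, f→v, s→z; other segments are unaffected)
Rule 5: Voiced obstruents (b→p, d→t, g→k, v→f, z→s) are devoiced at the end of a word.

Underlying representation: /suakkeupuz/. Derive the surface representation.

suageuvus

Rule 1 (intervocalic spirantization): /p/ is a stop between vowels /u/ and /u/, so it spirantizes to the fricative [f]. /suakkeupuz/ → suakkeufuz.
Rule 2 (nasal place assimilation): no segment meets the environment; /suakkeufuz/ is unchanged.
Rule 3 (degemination): /kk/ is a geminate; the first /k/ deletes. /suakkeufuz/ → suakeufuz.
Rule 4 (intervocalic voicing): /k/ is a voiceless obstruent between vowels /a/ and /e/, so it voices to [g]. /f/ is a voiceless obstruent between vowels /u/ and /u/, so it voices to [v]. /suakeufuz/ → suageuvuz.
Rule 5 (final devoicing): /z/ is a voiced obstruent in word-final position, so it devoices to [s]. /suageuvuz/ → suageuvus.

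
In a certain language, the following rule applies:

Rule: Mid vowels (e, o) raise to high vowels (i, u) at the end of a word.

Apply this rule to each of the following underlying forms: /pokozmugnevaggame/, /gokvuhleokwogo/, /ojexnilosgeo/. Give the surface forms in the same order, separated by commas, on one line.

pokozmugnevaggami, gokvuhleokwogu, ojexnilosgeu

/pokozmugnevaggame/: /e/ is a mid vowel in word-final position, so it raises to [i]. → [pokozmugnevaggami].
/gokvuhleokwogo/: /o/ is a mid vowel in word-final position, so it raises to [u]. → [gokvuhleokwogu].
/ojexnilosgeo/: /o/ is a mid vowel in word-final position, so it raises to [u]. → [ojexnilosgeu].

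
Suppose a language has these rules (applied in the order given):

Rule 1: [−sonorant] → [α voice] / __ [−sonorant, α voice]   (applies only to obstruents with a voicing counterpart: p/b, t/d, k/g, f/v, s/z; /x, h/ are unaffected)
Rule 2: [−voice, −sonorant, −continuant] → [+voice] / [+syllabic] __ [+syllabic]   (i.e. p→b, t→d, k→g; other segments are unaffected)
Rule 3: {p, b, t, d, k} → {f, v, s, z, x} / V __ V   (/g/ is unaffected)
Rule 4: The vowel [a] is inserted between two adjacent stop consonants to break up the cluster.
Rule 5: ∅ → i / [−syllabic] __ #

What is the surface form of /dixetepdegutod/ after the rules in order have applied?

dixezebadeguzodi

Rule 1 (regressive voicing assimilation): /p/ precedes the voiced obstruent /d/, so it voices to [b] by assimilation. /dixetepdegutod/ → dixetebdegutod.
Rule 2 (intervocalic voicing): /t/ is a voiceless stop between vowels /e/ and /e/, so it voices to [d]. /t/ is a voiceless stop between vowels /u/ and /o/, so it voices to [d]. /dixetebdegutod/ → dixedebdegudod.
Rule 3 (intervocalic spirantization): /d/ is a stop between vowels /e/ and /e/, so it spirantizes to the fricative [z]. /d/ is a stop between vowels /u/ and /o/, so it spirantizes to the fricative [z]. /dixedebdegudod/ → dixezebdeguzod.
Rule 4 (stop-cluster a-epenthesis): /b/ and /d/ form a stop–stop cluster, so [a] is inserted between them. /dixezebdeguzod/ → dixezebadeguzod.
Rule 5 (final i-epenthesis): the form ends in the consonant /d/, so [i] is inserted word-finally. /dixezebadeguzod/ → dixezebadeguzodi.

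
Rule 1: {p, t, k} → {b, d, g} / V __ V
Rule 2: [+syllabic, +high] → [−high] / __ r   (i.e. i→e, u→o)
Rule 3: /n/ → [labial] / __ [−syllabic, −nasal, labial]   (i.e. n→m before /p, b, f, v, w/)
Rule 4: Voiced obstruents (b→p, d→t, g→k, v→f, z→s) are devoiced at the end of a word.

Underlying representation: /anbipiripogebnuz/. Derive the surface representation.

Rule 1 (intervocalic voicing): /p/ is a voiceless stop between vowels /i/ and /i/, so it voices to [b]. /p/ is a voiceless stop between vowels /i/ and /o/, so it voices to [b]. /anbipiripogebnuz/ → anbibiribogebnuz.
Rule 2 (pre-rhotic lowering): /i/ is a high vowel immediately before /r/, so it lowers to [e]. /anbibiribogebnuz/ → anbiberibogebnuz.
Rule 3 (nasal place assimilation): /n/ precedes the labial consonant /b/, so it assimilates in place to [m]. /anbiberibogebnuz/ → ambiberibogebnuz.
Rule 4 (final devoicing): /z/ is a voiced obstruent in word-final position, so it devoices to [s]. /ambiberibogebnuz/ → ambiberibogebnus.

ambiberibogebnus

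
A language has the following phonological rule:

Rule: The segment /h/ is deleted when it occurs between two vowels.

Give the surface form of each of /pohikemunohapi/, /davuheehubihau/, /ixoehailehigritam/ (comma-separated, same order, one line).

/pohikemunohapi/: /h/ occurs between vowels /o/ and /i/, so it deletes. /h/ occurs between vowels /o/ and /a/, so it deletes. → [poikemunoapi].
/davuheehubihau/: /h/ occurs between vowels /u/ and /e/, so it deletes. /h/ occurs between vowels /e/ and /u/, so it deletes. /h/ occurs between vowels /i/ and /a/, so it deletes. → [davueeubiau].
/ixoehailehigritam/: /h/ occurs between vowels /e/ and /a/, so it deletes. /h/ occurs between vowels /e/ and /i/, so it deletes. → [ixoeaileigritam].

poikemunoapi, davueeubiau, ixoeaileigritam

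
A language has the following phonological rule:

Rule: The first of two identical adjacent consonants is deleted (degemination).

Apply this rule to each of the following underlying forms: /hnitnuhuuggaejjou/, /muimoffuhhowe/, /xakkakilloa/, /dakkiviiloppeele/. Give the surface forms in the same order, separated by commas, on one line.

hnitnuhuugaejou, muimofuhowe, xakakiloa, dakiviilopeele

/hnitnuhuuggaejjou/: /gg/ is a geminate; the first /g/ deletes. /jj/ is a geminate; the first /j/ deletes. → [hnitnuhuugaejou].
/muimoffuhhowe/: /ff/ is a geminate; the first /f/ deletes. /hh/ is a geminate; the first /h/ deletes. → [muimofuhowe].
/xakkakilloa/: /kk/ is a geminate; the first /k/ deletes. /ll/ is a geminate; the first /l/ deletes. → [xakakiloa].
/dakkiviiloppeele/: /kk/ is a geminate; the first /k/ deletes. /pp/ is a geminate; the first /p/ deletes. → [dakiviilopeele].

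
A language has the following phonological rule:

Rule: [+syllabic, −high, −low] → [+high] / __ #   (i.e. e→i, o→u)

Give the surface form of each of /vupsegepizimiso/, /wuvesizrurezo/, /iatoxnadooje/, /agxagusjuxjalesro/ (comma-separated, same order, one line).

vupsegepizimisu, wuvesizrurezu, iatoxnadooji, agxagusjuxjalesru

/vupsegepizimiso/: /o/ is a mid vowel in word-final position, so it raises to [u]. → [vupsegepizimisu].
/wuvesizrurezo/: /o/ is a mid vowel in word-final position, so it raises to [u]. → [wuvesizrurezu].
/iatoxnadooje/: /e/ is a mid vowel in word-final position, so it raises to [i]. → [iatoxnadooji].
/agxagusjuxjalesro/: /o/ is a mid vowel in word-final position, so it raises to [u]. → [agxagusjuxjalesru].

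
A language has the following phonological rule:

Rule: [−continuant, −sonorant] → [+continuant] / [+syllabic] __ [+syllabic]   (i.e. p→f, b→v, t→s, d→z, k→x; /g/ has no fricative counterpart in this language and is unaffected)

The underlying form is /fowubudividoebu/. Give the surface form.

fowuvuzivizoevu

/b/ is a stop between vowels /u/ and /u/, so it spirantizes to the fricative [v].
/d/ is a stop between vowels /u/ and /i/, so it spirantizes to the fricative [z].
/d/ is a stop between vowels /i/ and /o/, so it spirantizes to the fricative [z].
/b/ is a stop between vowels /e/ and /u/, so it spirantizes to the fricative [v].
Surface form: [fowuvuzivizoevu].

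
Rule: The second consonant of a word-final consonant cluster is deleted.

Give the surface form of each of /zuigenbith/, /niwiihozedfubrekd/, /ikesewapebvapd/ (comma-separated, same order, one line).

zuigenbit, niwiihozedfubrek, ikesewapebvap

/zuigenbith/: /h/ is the second consonant of a word-final cluster /th/, so it deletes. → [zuigenbit].
/niwiihozedfubrekd/: /d/ is the second consonant of a word-final cluster /kd/, so it deletes. → [niwiihozedfubrek].
/ikesewapebvapd/: /d/ is the second consonant of a word-final cluster /pd/, so it deletes. → [ikesewapebvap].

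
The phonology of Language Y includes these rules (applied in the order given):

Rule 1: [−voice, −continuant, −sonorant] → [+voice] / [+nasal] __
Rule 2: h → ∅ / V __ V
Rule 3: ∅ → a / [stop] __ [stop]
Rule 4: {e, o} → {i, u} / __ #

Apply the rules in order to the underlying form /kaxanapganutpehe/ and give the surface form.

Rule 1 (post-nasal voicing): no segment meets the environment; /kaxanapganutpehe/ is unchanged.
Rule 2 (intervocalic h-deletion): /h/ occurs between vowels /e/ and /e/, so it deletes. /kaxanapganutpehe/ → kaxanapganutpee.
Rule 3 (stop-cluster a-epenthesis): /p/ and /g/ form a stop–stop cluster, so [a] is inserted between them. /t/ and /p/ form a stop–stop cluster, so [a] is inserted between them. /kaxanapganutpee/ → kaxanapaganutapee.
Rule 4 (final vowel raising): /e/ is a mid vowel in word-final position, so it raises to [i]. /kaxanapaganutapee/ → kaxanapaganutapei.

kaxanapaganutapei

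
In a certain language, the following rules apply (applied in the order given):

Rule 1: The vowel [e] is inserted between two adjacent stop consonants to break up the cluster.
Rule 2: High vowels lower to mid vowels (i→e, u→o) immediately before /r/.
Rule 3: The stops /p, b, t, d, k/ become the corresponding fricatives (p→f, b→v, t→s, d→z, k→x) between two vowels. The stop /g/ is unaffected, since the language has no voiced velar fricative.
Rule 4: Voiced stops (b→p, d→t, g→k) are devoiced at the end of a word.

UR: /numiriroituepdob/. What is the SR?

Rule 1 (stop-cluster e-epenthesis): /p/ and /d/ form a stop–stop cluster, so [e] is inserted between them. /numiriroituepdob/ → numiriroituepedob.
Rule 2 (pre-rhotic lowering): /i/ is a high vowel immediately before /r/, so it lowers to [e]. /i/ is a high vowel immediately before /r/, so it lowers to [e]. /numiriroituepedob/ → numereroituepedob.
Rule 3 (intervocalic spirantization): /t/ is a stop between vowels /i/ and /u/, so it spirantizes to the fricative [s]. /p/ is a stop between vowels /e/ and /e/, so it spirantizes to the fricative [f]. /d/ is a stop between vowels /e/ and /o/, so it spirantizes to the fricative [z]. /numereroituepedob/ → numereroisuefezob.
Rule 4 (final devoicing): /b/ is a voiced stop in word-final position, so it devoices to [p]. /numereroisuefezob/ → numereroisuefezop.

numereroisuefezop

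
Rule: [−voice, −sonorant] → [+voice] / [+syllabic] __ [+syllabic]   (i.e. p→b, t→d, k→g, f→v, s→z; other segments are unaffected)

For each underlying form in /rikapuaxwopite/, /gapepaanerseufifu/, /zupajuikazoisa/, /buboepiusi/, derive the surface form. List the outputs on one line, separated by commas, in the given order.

rigabuaxwobide, gabebaanerseuvivu, zubajuigazoiza, buboebiuzi

/rikapuaxwopite/: /k/ is a voiceless obstruent between vowels /i/ and /a/, so it voices to [g]. /p/ is a voiceless obstruent between vowels /a/ and /u/, so it voices to [b]. /p/ is a voiceless obstruent between vowels /o/ and /i/, so it voices to [b]. /t/ is a voiceless obstruent between vowels /i/ and /e/, so it voices to [d]. → [rigabuaxwobide].
/gapepaanerseufifu/: /p/ is a voiceless obstruent between vowels /a/ and /e/, so it voices to [b]. /p/ is a voiceless obstruent between vowels /e/ and /a/, so it voices to [b]. /f/ is a voiceless obstruent between vowels /u/ and /i/, so it voices to [v]. /f/ is a voiceless obstruent between vowels /i/ and /u/, so it voices to [v]. → [gabebaanerseuvivu].
/zupajuikazoisa/: /p/ is a voiceless obstruent between vowels /u/ and /a/, so it voices to [b]. /k/ is a voiceless obstruent between vowels /i/ and /a/, so it voices to [g]. /s/ is a voiceless obstruent between vowels /i/ and /a/, so it voices to [z]. → [zubajuigazoiza].
/buboepiusi/: /p/ is a voiceless obstruent between vowels /e/ and /i/, so it voices to [b]. /s/ is a voiceless obstruent between vowels /u/ and /i/, so it voices to [z]. → [buboebiuzi].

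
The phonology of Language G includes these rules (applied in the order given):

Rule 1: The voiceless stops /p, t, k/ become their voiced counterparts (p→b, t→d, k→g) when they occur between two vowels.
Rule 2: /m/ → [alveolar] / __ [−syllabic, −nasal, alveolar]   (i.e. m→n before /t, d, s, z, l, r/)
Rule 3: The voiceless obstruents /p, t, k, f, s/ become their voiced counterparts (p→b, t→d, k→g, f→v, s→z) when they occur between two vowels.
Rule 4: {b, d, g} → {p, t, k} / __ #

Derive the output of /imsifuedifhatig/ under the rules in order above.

insivuedifhadik

Rule 1 (intervocalic voicing): /t/ is a voiceless stop between vowels /a/ and /i/, so it voices to [d]. /imsifuedifhatig/ → imsifuedifhadig.
Rule 2 (nasal place assimilation): /m/ precedes the alveolar consonant /s/, so it assimilates in place to [n]. /imsifuedifhadig/ → insifuedifhadig.
Rule 3 (intervocalic voicing): /f/ is a voiceless obstruent between vowels /i/ and /u/, so it voices to [v]. /insifuedifhadig/ → insivuedifhadig.
Rule 4 (final devoicing): /g/ is a voiced stop in word-final position, so it devoices to [k]. /insivuedifhadig/ → insivuedifhadik.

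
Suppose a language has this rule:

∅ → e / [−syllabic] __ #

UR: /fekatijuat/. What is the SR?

the form ends in the consonant /t/, so [e] is inserted word-finally.
Surface form: [fekatijuate].

fekatijuate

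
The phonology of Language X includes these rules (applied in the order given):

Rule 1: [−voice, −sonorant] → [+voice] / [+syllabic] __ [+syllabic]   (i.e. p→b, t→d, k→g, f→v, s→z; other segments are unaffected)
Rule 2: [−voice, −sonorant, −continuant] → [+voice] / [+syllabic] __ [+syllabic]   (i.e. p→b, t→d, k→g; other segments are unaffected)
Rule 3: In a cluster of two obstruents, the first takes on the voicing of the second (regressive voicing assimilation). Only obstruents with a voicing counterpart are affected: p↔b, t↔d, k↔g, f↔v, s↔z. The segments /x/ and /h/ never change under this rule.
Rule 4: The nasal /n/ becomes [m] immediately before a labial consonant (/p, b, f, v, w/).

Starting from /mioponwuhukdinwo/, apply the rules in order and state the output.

Rule 1 (intervocalic voicing): /p/ is a voiceless obstruent between vowels /o/ and /o/, so it voices to [b]. /mioponwuhukdinwo/ → miobonwuhukdinwo.
Rule 2 (intervocalic voicing): no segment meets the environment; /miobonwuhukdinwo/ is unchanged.
Rule 3 (regressive voicing assimilation): /k/ precedes the voiced obstruent /d/, so it voices to [g] by assimilation. /miobonwuhukdinwo/ → miobonwuhugdinwo.
Rule 4 (nasal place assimilation): /n/ precedes the labial consonant /w/, so it assimilates in place to [m]. /n/ precedes the labial consonant /w/, so it assimilates in place to [m]. /miobonwuhugdinwo/ → miobomwuhugdimwo.

miobomwuhugdimwo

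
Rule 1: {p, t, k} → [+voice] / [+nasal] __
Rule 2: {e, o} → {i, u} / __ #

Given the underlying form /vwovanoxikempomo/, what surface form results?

Rule 1 (post-nasal voicing): /p/ is a voiceless stop immediately after the nasal /m/, so it voices to [b]. /vwovanoxikempomo/ → vwovanoxikembomo.
Rule 2 (final vowel raising): /o/ is a mid vowel in word-final position, so it raises to [u]. /vwovanoxikembomo/ → vwovanoxikembomu.

vwovanoxikembomu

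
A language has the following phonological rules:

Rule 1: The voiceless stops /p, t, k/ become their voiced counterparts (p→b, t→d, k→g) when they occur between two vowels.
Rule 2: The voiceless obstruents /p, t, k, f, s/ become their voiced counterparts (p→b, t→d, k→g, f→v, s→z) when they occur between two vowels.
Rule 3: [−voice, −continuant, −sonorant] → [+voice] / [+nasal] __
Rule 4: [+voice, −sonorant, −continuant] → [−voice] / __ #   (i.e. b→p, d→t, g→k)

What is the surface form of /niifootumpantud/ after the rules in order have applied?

niivoodumbandut

Rule 1 (intervocalic voicing): /t/ is a voiceless stop between vowels /o/ and /u/, so it voices to [d]. /niifootumpantud/ → niifoodumpantud.
Rule 2 (intervocalic voicing): /f/ is a voiceless obstruent between vowels /i/ and /o/, so it voices to [v]. /niifoodumpantud/ → niivoodumpantud.
Rule 3 (post-nasal voicing): /p/ is a voiceless stop immediately after the nasal /m/, so it voices to [b]. /t/ is a voiceless stop immediately after the nasal /n/, so it voices to [d]. /niivoodumpantud/ → niivoodumbandud.
Rule 4 (final devoicing): /d/ is a voiced stop in word-final position, so it devoices to [t]. /niivoodumbandud/ → niivoodumbandut.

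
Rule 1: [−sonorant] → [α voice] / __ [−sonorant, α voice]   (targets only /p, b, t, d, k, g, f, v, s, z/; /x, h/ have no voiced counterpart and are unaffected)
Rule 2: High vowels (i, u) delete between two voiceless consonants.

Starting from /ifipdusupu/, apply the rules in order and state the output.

Rule 1 (regressive voicing assimilation): /p/ precedes the voiced obstruent /d/, so it voices to [b] by assimilation. /ifipdusupu/ → ifibdusupu.
Rule 2 (high vowel syncope): /u/ is a high vowel flanked by voiceless consonants /s/ and /p/, so it deletes. /ifibdusupu/ → ifibduspu.

ifibduspu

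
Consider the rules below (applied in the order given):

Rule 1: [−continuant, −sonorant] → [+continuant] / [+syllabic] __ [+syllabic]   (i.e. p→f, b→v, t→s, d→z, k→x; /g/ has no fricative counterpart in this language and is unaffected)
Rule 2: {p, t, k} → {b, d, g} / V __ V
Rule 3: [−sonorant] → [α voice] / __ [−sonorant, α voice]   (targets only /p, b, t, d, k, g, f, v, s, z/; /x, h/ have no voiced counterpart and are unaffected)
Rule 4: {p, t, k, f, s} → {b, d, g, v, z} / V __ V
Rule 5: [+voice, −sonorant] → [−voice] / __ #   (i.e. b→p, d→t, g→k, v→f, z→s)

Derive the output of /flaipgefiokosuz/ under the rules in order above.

flaibgevioxozus

Rule 1 (intervocalic spirantization): /k/ is a stop between vowels /o/ and /o/, so it spirantizes to the fricative [x]. /flaipgefiokosuz/ → flaipgefioxosuz.
Rule 2 (intervocalic voicing): no segment meets the environment; /flaipgefioxosuz/ is unchanged.
Rule 3 (regressive voicing assimilation): /p/ precedes the voiced obstruent /g/, so it voices to [b] by assimilation. /flaipgefioxosuz/ → flaibgefioxosuz.
Rule 4 (intervocalic voicing): /f/ is a voiceless obstruent between vowels /e/ and /i/, so it voices to [v]. /s/ is a voiceless obstruent between vowels /o/ and /u/, so it voices to [z]. /flaibgefioxosuz/ → flaibgevioxozuz.
Rule 5 (final devoicing): /z/ is a voiced obstruent in word-final position, so it devoices to [s]. /flaibgevioxozuz/ → flaibgevioxozus.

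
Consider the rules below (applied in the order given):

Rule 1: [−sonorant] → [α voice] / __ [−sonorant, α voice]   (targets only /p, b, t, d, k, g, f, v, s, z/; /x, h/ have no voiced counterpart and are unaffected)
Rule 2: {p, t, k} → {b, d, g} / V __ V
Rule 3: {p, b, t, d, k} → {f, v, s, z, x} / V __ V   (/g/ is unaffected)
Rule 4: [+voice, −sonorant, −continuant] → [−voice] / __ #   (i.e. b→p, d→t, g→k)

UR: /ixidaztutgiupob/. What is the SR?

Rule 1 (regressive voicing assimilation): /z/ precedes the voiceless obstruent /t/, so it devoices to [s] by assimilation. /t/ precedes the voiced obstruent /g/, so it voices to [d] by assimilation. /ixidaztutgiupob/ → ixidastudgiupob.
Rule 2 (intervocalic voicing): /p/ is a voiceless stop between vowels /u/ and /o/, so it voices to [b]. /ixidastudgiupob/ → ixidastudgiubob.
Rule 3 (intervocalic spirantization): /d/ is a stop between vowels /i/ and /a/, so it spirantizes to the fricative [z]. /b/ is a stop between vowels /u/ and /o/, so it spirantizes to the fricative [v]. /ixidastudgiubob/ → ixizastudgiuvob.
Rule 4 (final devoicing): /b/ is a voiced stop in word-final position, so it devoices to [p]. /ixizastudgiuvob/ → ixizastudgiuvop.

ixizastudgiuvop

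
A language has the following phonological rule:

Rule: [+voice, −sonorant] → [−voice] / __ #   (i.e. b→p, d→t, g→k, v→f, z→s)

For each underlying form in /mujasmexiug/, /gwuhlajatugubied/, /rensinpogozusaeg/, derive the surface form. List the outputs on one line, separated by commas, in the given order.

/mujasmexiug/: /g/ is a voiced obstruent in word-final position, so it devoices to [k]. → [mujasmexiuk].
/gwuhlajatugubied/: /d/ is a voiced obstruent in word-final position, so it devoices to [t]. → [gwuhlajatugubiet].
/rensinpogozusaeg/: /g/ is a voiced obstruent in word-final position, so it devoices to [k]. → [rensinpogozusaek].

mujasmexiuk, gwuhlajatugubiet, rensinpogozusaek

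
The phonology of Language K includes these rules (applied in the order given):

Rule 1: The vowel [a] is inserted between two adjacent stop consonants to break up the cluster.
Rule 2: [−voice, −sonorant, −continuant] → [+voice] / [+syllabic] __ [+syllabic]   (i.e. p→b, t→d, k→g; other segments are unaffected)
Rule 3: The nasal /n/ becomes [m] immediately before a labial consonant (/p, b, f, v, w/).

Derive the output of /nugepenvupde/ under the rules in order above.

nugebemvubade

Rule 1 (stop-cluster a-epenthesis): /p/ and /d/ form a stop–stop cluster, so [a] is inserted between them. /nugepenvupde/ → nugepenvupade.
Rule 2 (intervocalic voicing): /p/ is a voiceless stop between vowels /e/ and /e/, so it voices to [b]. /p/ is a voiceless stop between vowels /u/ and /a/, so it voices to [b]. /nugepenvupade/ → nugebenvubade.
Rule 3 (nasal place assimilation): /n/ precedes the labial consonant /v/, so it assimilates in place to [m]. /nugebenvubade/ → nugebemvubade.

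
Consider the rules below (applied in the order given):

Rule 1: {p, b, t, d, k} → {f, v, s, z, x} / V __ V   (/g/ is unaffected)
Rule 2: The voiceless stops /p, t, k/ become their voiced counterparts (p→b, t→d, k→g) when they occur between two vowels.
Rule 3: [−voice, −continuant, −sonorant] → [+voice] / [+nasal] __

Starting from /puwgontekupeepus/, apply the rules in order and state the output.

puwgondexufeefus

Rule 1 (intervocalic spirantization): /k/ is a stop between vowels /e/ and /u/, so it spirantizes to the fricative [x]. /p/ is a stop between vowels /u/ and /e/, so it spirantizes to the fricative [f]. /p/ is a stop between vowels /e/ and /u/, so it spirantizes to the fricative [f]. /puwgontekupeepus/ → puwgontexufeefus.
Rule 2 (intervocalic voicing): no segment meets the environment; /puwgontexufeefus/ is unchanged.
Rule 3 (post-nasal voicing): /t/ is a voiceless stop immediately after the nasal /n/, so it voices to [d]. /puwgontexufeefus/ → puwgondexufeefus.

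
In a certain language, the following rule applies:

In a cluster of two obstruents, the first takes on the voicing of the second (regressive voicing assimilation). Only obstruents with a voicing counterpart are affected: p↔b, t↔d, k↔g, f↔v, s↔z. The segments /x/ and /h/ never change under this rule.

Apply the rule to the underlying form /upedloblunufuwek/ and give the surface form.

upedloblunufuwek

No segment of /upedloblunufuwek/ meets the structural description of the rule, so the form surfaces unchanged.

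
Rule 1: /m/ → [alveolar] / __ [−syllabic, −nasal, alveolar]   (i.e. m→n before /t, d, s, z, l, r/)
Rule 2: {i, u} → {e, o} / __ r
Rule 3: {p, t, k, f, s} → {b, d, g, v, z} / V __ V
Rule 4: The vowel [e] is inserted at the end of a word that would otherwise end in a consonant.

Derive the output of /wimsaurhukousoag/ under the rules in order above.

winsaorhugouzoage

Rule 1 (nasal place assimilation): /m/ precedes the alveolar consonant /s/, so it assimilates in place to [n]. /wimsaurhukousoag/ → winsaurhukousoag.
Rule 2 (pre-rhotic lowering): /u/ is a high vowel immediately before /r/, so it lowers to [o]. /winsaurhukousoag/ → winsaorhukousoag.
Rule 3 (intervocalic voicing): /k/ is a voiceless obstruent between vowels /u/ and /o/, so it voices to [g]. /s/ is a voiceless obstruent between vowels /u/ and /o/, so it voices to [z]. /winsaorhukousoag/ → winsaorhugouzoag.
Rule 4 (final e-epenthesis): the form ends in the consonant /g/, so [e] is inserted word-finally. /winsaorhugouzoag/ → winsaorhugouzoage.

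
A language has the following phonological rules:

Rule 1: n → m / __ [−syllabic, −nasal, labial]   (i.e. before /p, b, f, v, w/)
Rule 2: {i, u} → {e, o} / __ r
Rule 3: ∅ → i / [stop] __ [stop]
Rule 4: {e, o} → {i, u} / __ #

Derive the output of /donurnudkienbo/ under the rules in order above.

Rule 1 (nasal place assimilation): /n/ precedes the labial consonant /b/, so it assimilates in place to [m]. /donurnudkienbo/ → donurnudkiembo.
Rule 2 (pre-rhotic lowering): /u/ is a high vowel immediately before /r/, so it lowers to [o]. /donurnudkiembo/ → donornudkiembo.
Rule 3 (stop-cluster i-epenthesis): /d/ and /k/ form a stop–stop cluster, so [i] is inserted between them. /donornudkiembo/ → donornudikiembo.
Rule 4 (final vowel raising): /o/ is a mid vowel in word-final position, so it raises to [u]. /donornudikiembo/ → donornudikiembu.

donornudikiembu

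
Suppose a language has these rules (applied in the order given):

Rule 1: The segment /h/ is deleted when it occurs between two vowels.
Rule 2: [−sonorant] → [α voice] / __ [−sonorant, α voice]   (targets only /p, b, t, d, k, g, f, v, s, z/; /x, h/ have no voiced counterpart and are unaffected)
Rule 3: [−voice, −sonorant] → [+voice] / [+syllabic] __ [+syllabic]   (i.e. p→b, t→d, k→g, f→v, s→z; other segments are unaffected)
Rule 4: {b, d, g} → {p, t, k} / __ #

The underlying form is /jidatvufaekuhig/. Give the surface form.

Rule 1 (intervocalic h-deletion): /h/ occurs between vowels /u/ and /i/, so it deletes. /jidatvufaekuhig/ → jidatvufaekuig.
Rule 2 (regressive voicing assimilation): /t/ precedes the voiced obstruent /v/, so it voices to [d] by assimilation. /jidatvufaekuig/ → jidadvufaekuig.
Rule 3 (intervocalic voicing): /f/ is a voiceless obstruent between vowels /u/ and /a/, so it voices to [v]. /k/ is a voiceless obstruent between vowels /e/ and /u/, so it voices to [g]. /jidadvufaekuig/ → jidadvuvaeguig.
Rule 4 (final devoicing): /g/ is a voiced stop in word-final position, so it devoices to [k]. /jidadvuvaeguig/ → jidadvuvaeguik.

jidadvuvaeguik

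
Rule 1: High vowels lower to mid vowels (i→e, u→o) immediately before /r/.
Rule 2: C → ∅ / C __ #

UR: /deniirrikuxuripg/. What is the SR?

Rule 1 (pre-rhotic lowering): /i/ is a high vowel immediately before /r/, so it lowers to [e]. /u/ is a high vowel immediately before /r/, so it lowers to [o]. /deniirrikuxuripg/ → denierrikuxoripg.
Rule 2 (final cluster simplification): /g/ is the second consonant of a word-final cluster /pg/, so it deletes. /denierrikuxoripg/ → denierrikuxorip.

denierrikuxorip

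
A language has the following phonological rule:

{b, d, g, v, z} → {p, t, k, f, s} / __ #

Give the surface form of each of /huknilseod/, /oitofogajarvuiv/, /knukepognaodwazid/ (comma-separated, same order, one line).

/huknilseod/: /d/ is a voiced obstruent in word-final position, so it devoices to [t]. → [huknilseot].
/oitofogajarvuiv/: /v/ is a voiced obstruent in word-final position, so it devoices to [f]. → [oitofogajarvuif].
/knukepognaodwazid/: /d/ is a voiced obstruent in word-final position, so it devoices to [t]. → [knukepognaodwazit].

huknilseot, oitofogajarvuif, knukepognaodwazit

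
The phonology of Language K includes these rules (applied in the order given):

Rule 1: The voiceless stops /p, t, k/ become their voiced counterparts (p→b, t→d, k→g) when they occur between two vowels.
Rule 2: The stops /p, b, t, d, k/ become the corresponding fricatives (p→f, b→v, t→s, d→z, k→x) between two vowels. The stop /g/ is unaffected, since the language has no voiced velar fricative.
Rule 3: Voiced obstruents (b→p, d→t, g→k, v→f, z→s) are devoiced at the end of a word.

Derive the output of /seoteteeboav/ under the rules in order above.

seozezeevoaf

Rule 1 (intervocalic voicing): /t/ is a voiceless stop between vowels /o/ and /e/, so it voices to [d]. /t/ is a voiceless stop between vowels /e/ and /e/, so it voices to [d]. /seoteteeboav/ → seodedeeboav.
Rule 2 (intervocalic spirantization): /d/ is a stop between vowels /o/ and /e/, so it spirantizes to the fricative [z]. /d/ is a stop between vowels /e/ and /e/, so it spirantizes to the fricative [z]. /b/ is a stop between vowels /e/ and /o/, so it spirantizes to the fricative [v]. /seodedeeboav/ → seozezeevoav.
Rule 3 (final devoicing): /v/ is a voiced obstruent in word-final position, so it devoices to [f]. /seozezeevoav/ → seozezeevoaf.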